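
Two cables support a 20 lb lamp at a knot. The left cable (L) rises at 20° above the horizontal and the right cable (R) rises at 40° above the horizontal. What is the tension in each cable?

T_L = 17.69 lb, T_R = 21.70 lb

ΣF_x = 0: −T_L·cos20° + T_R·cos40° = 0 → T_R = 1.22668·T_L.
ΣF_y = 0: T_L·sin20° + T_R·sin40° = 20.
Substitute: T_L·(0.34202 + 1.22668·0.642788) = 20 → T_L = 17.691 ≈ 17.69 lb.
Then T_R = 1.22668 × 17.691 = 21.70 lb.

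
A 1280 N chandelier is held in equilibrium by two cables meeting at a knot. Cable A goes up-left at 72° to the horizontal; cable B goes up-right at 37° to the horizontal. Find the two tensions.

T_A = 1081 N, T_B = 418.3 N

ΣF_x = 0: −T_A·cos72° + T_B·cos37° = 0 → T_B = 0.386931·T_A.
ΣF_y = 0: T_A·sin72° + T_B·sin37° = 1280.
Substitute: T_A·(0.951057 + 0.386931·0.601815) = 1280 → T_A = 1081.16 ≈ 1081 N.
Then T_B = 0.386931 × 1081.16 = 418.3 N.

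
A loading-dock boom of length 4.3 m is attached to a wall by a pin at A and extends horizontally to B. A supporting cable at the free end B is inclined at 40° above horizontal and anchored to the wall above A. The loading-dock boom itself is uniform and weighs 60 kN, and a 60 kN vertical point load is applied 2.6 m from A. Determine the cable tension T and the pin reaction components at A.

ΣM about A: T·sin40°·4.3 − 60·2.15 − 60·2.6 = 0 → T = 285/(4.3·0.642788) = 103.112 ≈ 103.1 kN.
ΣF_x = 0: A_x − T·cos40° = 0 → A_x = 103.112 × 0.766044 = 78.99 kN.
ΣF_y = 0: A_y + T·sin40° − 60 − 60 = 0 → A_y = 120 − 103.112 × 0.642788 = 53.72 kN.

T = 103.1 kN, A_x = 78.99 kN, A_y = 53.72 kN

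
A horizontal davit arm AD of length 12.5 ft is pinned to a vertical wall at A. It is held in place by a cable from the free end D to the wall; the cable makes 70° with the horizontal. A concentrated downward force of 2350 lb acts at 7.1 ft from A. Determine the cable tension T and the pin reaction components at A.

ΣM about A: T·sin70°·12.5 − 2350·7.1 = 0 → T = 16685/(12.5·0.939693) = 1420.46 ≈ 1420 lb.
ΣF_x = 0: A_x − T·cos70° = 0 → A_x = 1420.46 × 0.34202 = 485.8 lb.
ΣF_y = 0: A_y + T·sin70° − 2350 = 0 → A_y = 2350 − 1420.46 × 0.939693 = 1015 lb.

T = 1420 lb, A_x = 485.8 lb, A_y = 1015 lb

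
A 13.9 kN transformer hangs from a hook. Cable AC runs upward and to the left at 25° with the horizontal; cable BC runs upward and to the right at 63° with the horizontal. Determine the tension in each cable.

T_AC = 6.314 kN, T_BC = 12.61 kN

ΣF_x = 0: −T_AC·cos25° + T_BC·cos63° = 0 → T_BC = 1.99631·T_AC.
ΣF_y = 0: T_AC·sin25° + T_BC·sin63° = 13.9.
Substitute: T_AC·(0.422618 + 1.99631·0.891007) = 13.9 → T_AC = 6.31432 ≈ 6.314 kN.
Then T_BC = 1.99631 × 6.31432 = 12.61 kN.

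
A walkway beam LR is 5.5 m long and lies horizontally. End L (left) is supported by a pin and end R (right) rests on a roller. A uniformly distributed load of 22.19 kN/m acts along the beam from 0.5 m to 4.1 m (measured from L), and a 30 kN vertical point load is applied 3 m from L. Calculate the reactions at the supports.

L_x = 0, L_y = 60.11 kN, R_y = 49.77 kN

Resultant of the distributed load: 22.19 × 3.6 = 79.884 kN at 2.3 m from L.
ΣM about L: R_y·5.5 − (22.19·3.6)·2.3 − 30·3 = 0 → R_y = 273.7332/5.5 = 49.7697 ≈ 49.77 kN.
ΣF_y = 0: L_y + 49.7697 − 22.19·3.6 − 30 = 0 → L_y = 60.11 kN.
ΣF_x = 0: no horizontal applied forces, so L_x = 0.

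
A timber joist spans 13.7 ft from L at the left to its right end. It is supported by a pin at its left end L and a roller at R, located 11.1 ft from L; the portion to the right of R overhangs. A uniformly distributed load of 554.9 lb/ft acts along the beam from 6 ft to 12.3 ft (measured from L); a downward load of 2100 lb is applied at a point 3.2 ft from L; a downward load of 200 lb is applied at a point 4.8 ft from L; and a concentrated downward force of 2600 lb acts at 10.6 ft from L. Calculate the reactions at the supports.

L_x = 0, L_y = 2339 lb, R_y = 6057 lb

Resultant of the distributed load: 554.9 × 6.3 = 3495.87 lb at 9.15 ft from L.
Moments about L: R_y·11.1 − (554.9·6.3)·9.15 − 2100·3.2 − 200·4.8 − 2600·10.6 = 0 → R_y = 67227.2105/11.1 = 6056.51 ≈ 6057 lb.
ΣF_y = 0: L_y + 6056.51 − 554.9·6.3 − 2100 − 200 − 2600 = 0 → L_y = 2339 lb.
ΣF_x = 0: no horizontal applied forces, so L_x = 0.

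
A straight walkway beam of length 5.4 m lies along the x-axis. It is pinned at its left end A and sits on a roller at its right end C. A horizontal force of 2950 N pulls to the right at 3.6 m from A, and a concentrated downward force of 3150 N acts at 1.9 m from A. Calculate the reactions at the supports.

Taking moments about A: C_y·5.4 − 3150·1.9 = 0 → C_y = 5985/5.4 = 1108.33 ≈ 1108 N.
ΣF_y = 0: A_y + 1108.33 − 3150 = 0 → A_y = 2042 N.
ΣF_x = 0: A_x + 2950 = 0 → A_x = -2950 N.

A_x = -2950 N, A_y = 2042 N, C_y = 1108 N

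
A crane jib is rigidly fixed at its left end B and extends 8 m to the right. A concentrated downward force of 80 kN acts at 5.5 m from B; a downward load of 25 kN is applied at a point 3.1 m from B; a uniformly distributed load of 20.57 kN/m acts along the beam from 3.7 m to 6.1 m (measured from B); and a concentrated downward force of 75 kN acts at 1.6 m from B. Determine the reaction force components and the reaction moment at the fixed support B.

B_x = 0, B_y = 229.4 kN, M_B = 879.4 kN·m

Resultant of the distributed load: 20.57 × 2.4 = 49.368 kN at 4.9 m from B.
ΣF_x = 0: B_x = 0.
ΣF_y = 0: B_y − 80 − 25 − 20.57·2.4 − 75 = 0 → B_y = 229.4 kN.
ΣM about B: M_B − 80·5.5 − 25·3.1 − (20.57·2.4)·4.9 − 75·1.6 = 0 → M_B = 879.4 kN·m.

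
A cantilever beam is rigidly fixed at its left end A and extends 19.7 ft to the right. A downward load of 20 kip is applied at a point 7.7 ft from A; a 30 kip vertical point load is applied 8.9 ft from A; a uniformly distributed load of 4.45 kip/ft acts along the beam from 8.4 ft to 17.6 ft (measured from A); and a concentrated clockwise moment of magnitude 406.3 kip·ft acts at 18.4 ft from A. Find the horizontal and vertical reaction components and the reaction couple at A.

Resultant of the distributed load: 4.45 × 9.2 = 40.94 kip at 13 ft from A.
ΣF_x = 0: A_x = 0.
ΣF_y = 0: A_y − 20 − 30 − 4.45·9.2 = 0 → A_y = 90.94 kip.
ΣM about A: M_A − 20·7.7 − 30·8.9 − (4.45·9.2)·13 − 406.3 = 0 → M_A = 1360 kip·ft.

A_x = 0, A_y = 90.94 kip, M_A = 1360 kip·ft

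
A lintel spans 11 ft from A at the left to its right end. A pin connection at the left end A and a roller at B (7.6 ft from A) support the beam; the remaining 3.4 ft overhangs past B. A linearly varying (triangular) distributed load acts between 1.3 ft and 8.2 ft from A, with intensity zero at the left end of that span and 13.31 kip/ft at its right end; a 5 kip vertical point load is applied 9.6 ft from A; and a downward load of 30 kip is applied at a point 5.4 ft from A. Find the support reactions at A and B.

A_x = 0, A_y = 17.64 kip, B_y = 63.28 kip

Resultant of the triangular load: ½ × 13.31 × 6.9 = 45.9195 kip, acting at 5.9 ft from A (one-third of the span from the peak).
Moments about A: B_y·7.6 − (½·13.31·6.9)·5.9 − 5·9.6 − 30·5.4 = 0 → B_y = 480.92505/7.6 = 63.2796 ≈ 63.28 kip.
ΣF_y = 0: A_y + 63.2796 − ½·13.31·6.9 − 5 − 30 = 0 → A_y = 17.64 kip.
ΣF_x = 0: no horizontal applied forces, so A_x = 0.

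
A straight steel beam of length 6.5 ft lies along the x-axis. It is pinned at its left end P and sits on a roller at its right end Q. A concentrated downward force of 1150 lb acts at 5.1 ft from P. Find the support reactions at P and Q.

P_x = 0, P_y = 247.7 lb, Q_y = 902.3 lb

ΣM about P: Q_y·6.5 − 1150·5.1 = 0 → Q_y = 5865/6.5 = 902.308 ≈ 902.3 lb.
ΣF_y = 0: P_y + 902.308 − 1150 = 0 → P_y = 247.7 lb.
ΣF_x = 0: no horizontal applied forces, so P_x = 0.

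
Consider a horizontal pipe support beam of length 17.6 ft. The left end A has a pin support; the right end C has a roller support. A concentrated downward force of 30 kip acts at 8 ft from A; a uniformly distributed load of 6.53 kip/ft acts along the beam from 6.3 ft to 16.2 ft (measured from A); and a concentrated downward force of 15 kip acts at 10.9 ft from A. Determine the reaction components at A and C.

A_x = 0, A_y = 45.40 kip, C_y = 64.25 kip

Resultant of the distributed load: 6.53 × 9.9 = 64.647 kip at 11.25 ft from A.
ΣM about A: C_y·17.6 − 30·8 − (6.53·9.9)·11.25 − 15·10.9 = 0 → C_y = 1130.77875/17.6 = 64.2488 ≈ 64.25 kip.
ΣF_y = 0: A_y + 64.2488 − 30 − 6.53·9.9 − 15 = 0 → A_y = 45.40 kip.
ΣF_x = 0: no horizontal applied forces, so A_x = 0.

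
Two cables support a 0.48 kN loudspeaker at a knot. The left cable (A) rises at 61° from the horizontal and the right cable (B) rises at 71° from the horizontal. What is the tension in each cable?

ΣF_x = 0: −T_A·cos61° + T_B·cos71° = 0 → T_B = 1.48912·T_A.
ΣF_y = 0: T_A·sin61° + T_B·sin71° = 0.48.
Substitute: T_A·(0.87462 + 1.48912·0.945519) = 0.48 → T_A = 0.210285 ≈ 0.2103 kN.
Then T_B = 1.48912 × 0.210285 = 0.3131 kN.

T_A = 0.2103 kN, T_B = 0.3131 kN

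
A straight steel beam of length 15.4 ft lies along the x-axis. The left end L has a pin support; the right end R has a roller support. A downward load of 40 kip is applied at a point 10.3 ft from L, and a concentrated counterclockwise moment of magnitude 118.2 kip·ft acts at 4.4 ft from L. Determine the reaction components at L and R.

L_x = 0, L_y = 20.92 kip, R_y = 19.08 kip

Moments about L: R_y·15.4 − 40·10.3 + 118.2 = 0 → R_y = 293.8/15.4 = 19.0779 ≈ 19.08 kip.
ΣF_y = 0: L_y + 19.0779 − 40 = 0 → L_y = 20.92 kip.
ΣF_x = 0: no horizontal applied forces, so L_x = 0.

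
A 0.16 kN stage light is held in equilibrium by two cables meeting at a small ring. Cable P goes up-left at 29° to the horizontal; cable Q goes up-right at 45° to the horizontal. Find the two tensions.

ΣF_x = 0: −T_P·cos29° + T_Q·cos45° = 0 → T_Q = 1.2369·T_P.
ΣF_y = 0: T_P·sin29° + T_Q·sin45° = 0.16.
Substitute: T_P·(0.48481 + 1.2369·0.707107) = 0.16 → T_P = 0.117696 ≈ 0.1177 kN.
Then T_Q = 1.2369 × 0.117696 = 0.1456 kN.

T_P = 0.1177 kN, T_Q = 0.1456 kN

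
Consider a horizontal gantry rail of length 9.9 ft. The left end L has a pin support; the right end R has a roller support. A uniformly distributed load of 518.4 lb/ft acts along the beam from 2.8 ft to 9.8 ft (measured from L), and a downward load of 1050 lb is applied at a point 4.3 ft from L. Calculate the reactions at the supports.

Resultant of the distributed load: 518.4 × 7 = 3628.8 lb at 6.3 ft from L.
Taking moments about L: R_y·9.9 − (518.4·7)·6.3 − 1050·4.3 = 0 → R_y = 27376.44/9.9 = 2765.3 ≈ 2765 lb.
ΣF_y = 0: L_y + 2765.3 − 518.4·7 − 1050 = 0 → L_y = 1914 lb.
ΣF_x = 0: no horizontal applied forces, so L_x = 0.

L_x = 0, L_y = 1914 lb, R_y = 2765 lb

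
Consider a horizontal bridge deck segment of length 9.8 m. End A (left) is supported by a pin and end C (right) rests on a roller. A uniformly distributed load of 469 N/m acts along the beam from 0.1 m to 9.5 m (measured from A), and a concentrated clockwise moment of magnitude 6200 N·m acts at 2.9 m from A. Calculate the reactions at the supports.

Resultant of the distributed load: 469 × 9.4 = 4408.6 N at 4.8 m from A.
ΣM about A: C_y·9.8 − (469·9.4)·4.8 − 6200 = 0 → C_y = 27361.28/9.8 = 2791.97 ≈ 2792 N.
ΣF_y = 0: A_y + 2791.97 − 469·9.4 = 0 → A_y = 1617 N.
ΣF_x = 0: no horizontal applied forces, so A_x = 0.

A_x = 0, A_y = 1617 N, C_y = 2792 N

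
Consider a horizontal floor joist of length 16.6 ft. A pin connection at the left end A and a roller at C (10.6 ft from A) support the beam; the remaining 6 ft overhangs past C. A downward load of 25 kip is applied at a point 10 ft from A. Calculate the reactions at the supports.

A_x = 0, A_y = 1.415 kip, C_y = 23.58 kip

Moments about A: C_y·10.6 − 25·10 = 0 → C_y = 250/10.6 = 23.5849 ≈ 23.58 kip.
ΣF_y = 0: A_y + 23.5849 − 25 = 0 → A_y = 1.415 kip.
ΣF_x = 0: no horizontal applied forces, so A_x = 0.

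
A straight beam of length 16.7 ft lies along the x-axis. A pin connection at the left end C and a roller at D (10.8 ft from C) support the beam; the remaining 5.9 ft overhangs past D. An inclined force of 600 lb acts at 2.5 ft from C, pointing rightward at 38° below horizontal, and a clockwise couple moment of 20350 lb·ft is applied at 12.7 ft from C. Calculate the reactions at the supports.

Moments about C: D_y·10.8 − 600·sin38°·2.5 − 20350 = 0 → D_y = 21273.5/10.8 = 1969.77 ≈ 1970 lb.
ΣF_y = 0: C_y + 1969.77 − 600·sin38° = 0 → C_y = -1600 lb.
ΣF_x = 0: C_x + 600·cos38° = 0 → C_x = -472.8 lb.

C_x = -472.8 lb, C_y = -1600 lb, D_y = 1970 lb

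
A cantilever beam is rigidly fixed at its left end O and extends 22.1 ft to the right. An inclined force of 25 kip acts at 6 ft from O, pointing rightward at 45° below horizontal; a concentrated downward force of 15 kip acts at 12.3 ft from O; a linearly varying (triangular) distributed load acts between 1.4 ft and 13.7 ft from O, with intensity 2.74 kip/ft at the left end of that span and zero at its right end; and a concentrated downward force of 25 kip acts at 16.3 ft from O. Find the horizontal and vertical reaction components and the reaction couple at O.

O_x = -17.68 kip, O_y = 74.53 kip, M_O = 790.7 kip·ft

Resultant of the triangular load: ½ × 2.74 × 12.3 = 16.851 kip, acting at 5.5 ft from O (one-third of the span from the peak).
ΣF_x = 0: O_x + 25·cos45° = 0 → O_x = -17.68 kip.
ΣF_y = 0: O_y − 25·sin45° − 15 − ½·2.74·12.3 − 25 = 0 → O_y = 74.53 kip.
ΣM about O: M_O − 25·sin45°·6 − 15·12.3 − (½·2.74·12.3)·5.5 − 25·16.3 = 0 → M_O = 790.7 kip·ft.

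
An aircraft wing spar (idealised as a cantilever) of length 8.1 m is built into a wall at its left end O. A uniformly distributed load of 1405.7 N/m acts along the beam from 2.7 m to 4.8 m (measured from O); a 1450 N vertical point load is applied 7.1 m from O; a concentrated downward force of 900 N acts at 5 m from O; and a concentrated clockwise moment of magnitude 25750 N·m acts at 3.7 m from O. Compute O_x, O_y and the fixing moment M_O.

O_x = 0, O_y = 5302 N, M_O = 51610 N·m

Resultant of the distributed load: 1405.7 × 2.1 = 2951.97 N at 3.75 m from O.
ΣF_x = 0: O_x = 0.
ΣF_y = 0: O_y − 1405.7·2.1 − 1450 − 900 = 0 → O_y = 5302 N.
ΣM about O: M_O − (1405.7·2.1)·3.75 − 1450·7.1 − 900·5 − 25750 = 0 → M_O = 51610 N·m.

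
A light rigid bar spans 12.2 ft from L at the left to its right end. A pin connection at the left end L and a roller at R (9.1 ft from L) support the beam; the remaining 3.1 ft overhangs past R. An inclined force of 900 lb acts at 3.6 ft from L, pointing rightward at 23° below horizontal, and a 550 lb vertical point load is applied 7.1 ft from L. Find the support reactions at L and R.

L_x = -828.5 lb, L_y = 333.4 lb, R_y = 568.2 lb

Moments about L: R_y·9.1 − 900·sin23°·3.6 − 550·7.1 = 0 → R_y = 5170.97/9.1 = 568.238 ≈ 568.2 lb.
ΣF_y = 0: L_y + 568.238 − 900·sin23° − 550 = 0 → L_y = 333.4 lb.
ΣF_x = 0: L_x + 900·cos23° = 0 → L_x = -828.5 lb.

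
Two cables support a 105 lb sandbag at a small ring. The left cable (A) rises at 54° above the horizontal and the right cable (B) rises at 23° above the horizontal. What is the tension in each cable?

T_A = 99.20 lb, T_B = 63.34 lb

ΣF_x = 0: −T_A·cos54° + T_B·cos23° = 0 → T_B = 0.638547·T_A.
ΣF_y = 0: T_A·sin54° + T_B·sin23° = 105.
Substitute: T_A·(0.809017 + 0.638547·0.390731) = 105 → T_A = 99.1954 ≈ 99.20 lb.
Then T_B = 0.638547 × 99.1954 = 63.34 lb.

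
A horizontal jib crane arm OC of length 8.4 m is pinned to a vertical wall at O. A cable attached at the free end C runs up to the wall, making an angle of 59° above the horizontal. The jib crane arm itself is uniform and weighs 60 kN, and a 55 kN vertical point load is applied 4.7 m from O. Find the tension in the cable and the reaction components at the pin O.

ΣM about O: T·sin59°·8.4 − 60·4.2 − 55·4.7 = 0 → T = 510.5/(8.4·0.857167) = 70.9008 ≈ 70.90 kN.
ΣF_x = 0: O_x − T·cos59° = 0 → O_x = 70.9008 × 0.515038 = 36.52 kN.
ΣF_y = 0: O_y + T·sin59° − 60 − 55 = 0 → O_y = 115 − 70.9008 × 0.857167 = 54.23 kN.

T = 70.90 kN, O_x = 36.52 kN, O_y = 54.23 kN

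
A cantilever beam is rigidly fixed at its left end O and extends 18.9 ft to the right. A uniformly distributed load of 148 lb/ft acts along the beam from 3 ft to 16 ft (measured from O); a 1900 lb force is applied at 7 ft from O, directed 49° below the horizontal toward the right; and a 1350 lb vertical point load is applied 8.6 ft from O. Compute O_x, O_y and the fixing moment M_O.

Resultant of the distributed load: 148 × 13 = 1924 lb at 9.5 ft from O.
ΣF_x = 0: O_x + 1900·cos49° = 0 → O_x = -1247 lb.
ΣF_y = 0: O_y − 148·13 − 1900·sin49° − 1350 = 0 → O_y = 4708 lb.
ΣM about O: M_O − (148·13)·9.5 − 1900·sin49°·7 − 1350·8.6 = 0 → M_O = 39930 lb·ft.

O_x = -1247 lb, O_y = 4708 lb, M_O = 39930 lb·ft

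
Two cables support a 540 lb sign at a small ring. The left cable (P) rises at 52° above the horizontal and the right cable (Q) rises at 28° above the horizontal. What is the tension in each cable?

T_P = 484.1 lb, T_Q = 337.6 lb

ΣF_x = 0: −T_P·cos52° + T_Q·cos28° = 0 → T_Q = 0.69728·T_P.
ΣF_y = 0: T_P·sin52° + T_Q·sin28° = 540.
Substitute: T_P·(0.788011 + 0.69728·0.469472) = 540 → T_P = 484.147 ≈ 484.1 lb.
Then T_Q = 0.69728 × 484.147 = 337.6 lb.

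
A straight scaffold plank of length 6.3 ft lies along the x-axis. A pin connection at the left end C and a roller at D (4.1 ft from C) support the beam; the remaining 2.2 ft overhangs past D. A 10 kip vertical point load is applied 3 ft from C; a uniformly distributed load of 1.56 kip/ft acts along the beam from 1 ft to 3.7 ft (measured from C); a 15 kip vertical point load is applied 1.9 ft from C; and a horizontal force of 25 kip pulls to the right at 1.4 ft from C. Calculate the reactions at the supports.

C_x = -25.00 kip, C_y = 12.53 kip, D_y = 16.68 kip

Resultant of the distributed load: 1.56 × 2.7 = 4.212 kip at 2.35 ft from C.
Moments about C: D_y·4.1 − 10·3 − (1.56·2.7)·2.35 − 15·1.9 = 0 → D_y = 68.3982/4.1 = 16.6825 ≈ 16.68 kip.
ΣF_y = 0: C_y + 16.6825 − 10 − 1.56·2.7 − 15 = 0 → C_y = 12.53 kip.
ΣF_x = 0: C_x + 25 = 0 → C_x = -25.00 kip.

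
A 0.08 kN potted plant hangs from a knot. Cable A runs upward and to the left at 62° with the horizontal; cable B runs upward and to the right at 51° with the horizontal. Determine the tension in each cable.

T_A = 0.05469 kN, T_B = 0.04080 kN

ΣF_x = 0: −T_A·cos62° + T_B·cos51° = 0 → T_B = 0.745998·T_A.
ΣF_y = 0: T_A·sin62° + T_B·sin51° = 0.08.
Substitute: T_A·(0.882948 + 0.745998·0.777146) = 0.08 → T_A = 0.0546935 ≈ 0.05469 kN.
Then T_B = 0.745998 × 0.0546935 = 0.04080 kN.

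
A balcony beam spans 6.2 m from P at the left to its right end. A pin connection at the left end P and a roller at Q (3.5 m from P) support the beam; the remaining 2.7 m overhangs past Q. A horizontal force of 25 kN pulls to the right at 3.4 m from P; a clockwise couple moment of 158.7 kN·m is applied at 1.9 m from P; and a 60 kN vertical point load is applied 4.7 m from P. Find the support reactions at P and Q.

P_x = -25.00 kN, P_y = -65.91 kN, Q_y = 125.9 kN

Moments about P: Q_y·3.5 − 158.7 − 60·4.7 = 0 → Q_y = 440.7/3.5 = 125.914 ≈ 125.9 kN.
ΣF_y = 0: P_y + 125.914 − 60 = 0 → P_y = -65.91 kN.
ΣF_x = 0: P_x + 25 = 0 → P_x = -25.00 kN.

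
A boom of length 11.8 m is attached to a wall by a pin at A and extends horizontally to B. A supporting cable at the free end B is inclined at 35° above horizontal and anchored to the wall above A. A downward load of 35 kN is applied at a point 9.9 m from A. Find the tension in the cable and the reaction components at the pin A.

ΣM about A: T·sin35°·11.8 − 35·9.9 = 0 → T = 346.5/(11.8·0.573576) = 51.1953 ≈ 51.20 kN.
ΣF_x = 0: A_x − T·cos35° = 0 → A_x = 51.1953 × 0.819152 = 41.94 kN.
ΣF_y = 0: A_y + T·sin35° − 35 = 0 → A_y = 35 − 51.1953 × 0.573576 = 5.636 kN.

T = 51.20 kN, A_x = 41.94 kN, A_y = 5.636 kN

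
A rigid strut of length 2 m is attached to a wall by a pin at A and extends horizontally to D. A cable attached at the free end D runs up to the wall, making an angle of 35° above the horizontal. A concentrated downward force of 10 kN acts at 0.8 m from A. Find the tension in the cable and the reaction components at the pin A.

T = 6.974 kN, A_x = 5.713 kN, A_y = 6.000 kN

ΣM about A: T·sin35°·2 − 10·0.8 = 0 → T = 8/(2·0.573576) = 6.97379 ≈ 6.974 kN.
ΣF_x = 0: A_x − T·cos35° = 0 → A_x = 6.97379 × 0.819152 = 5.713 kN.
ΣF_y = 0: A_y + T·sin35° − 10 = 0 → A_y = 10 − 6.97379 × 0.573576 = 6.000 kN.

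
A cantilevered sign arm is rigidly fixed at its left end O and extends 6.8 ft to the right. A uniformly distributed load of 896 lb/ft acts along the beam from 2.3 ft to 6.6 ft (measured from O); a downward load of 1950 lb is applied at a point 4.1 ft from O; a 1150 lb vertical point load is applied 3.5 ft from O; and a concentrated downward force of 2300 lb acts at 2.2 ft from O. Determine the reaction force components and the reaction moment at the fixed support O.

Resultant of the distributed load: 896 × 4.3 = 3852.8 lb at 4.45 ft from O.
ΣF_x = 0: O_x = 0.
ΣF_y = 0: O_y − 896·4.3 − 1950 − 1150 − 2300 = 0 → O_y = 9253 lb.
ΣM about O: M_O − (896·4.3)·4.45 − 1950·4.1 − 1150·3.5 − 2300·2.2 = 0 → M_O = 34220 lb·ft.

O_x = 0, O_y = 9253 lb, M_O = 34220 lb·ft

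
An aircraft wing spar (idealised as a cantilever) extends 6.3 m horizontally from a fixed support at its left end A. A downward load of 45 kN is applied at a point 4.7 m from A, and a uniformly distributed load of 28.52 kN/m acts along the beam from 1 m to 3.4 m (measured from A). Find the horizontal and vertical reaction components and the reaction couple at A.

A_x = 0, A_y = 113.4 kN, M_A = 362.1 kN·m

Resultant of the distributed load: 28.52 × 2.4 = 68.448 kN at 2.2 m from A.
ΣF_x = 0: A_x = 0.
ΣF_y = 0: A_y − 45 − 28.52·2.4 = 0 → A_y = 113.4 kN.
ΣM about A: M_A − 45·4.7 − (28.52·2.4)·2.2 = 0 → M_A = 362.1 kN·m.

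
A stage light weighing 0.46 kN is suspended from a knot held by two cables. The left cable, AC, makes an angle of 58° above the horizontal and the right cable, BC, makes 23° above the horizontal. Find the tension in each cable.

T_AC = 0.4287 kN, T_BC = 0.2468 kN

ΣF_x = 0: −T_AC·cos58° + T_BC·cos23° = 0 → T_BC = 0.575683·T_AC.
ΣF_y = 0: T_AC·sin58° + T_BC·sin23° = 0.46.
Substitute: T_AC·(0.848048 + 0.575683·0.390731) = 0.46 → T_AC = 0.42871 ≈ 0.4287 kN.
Then T_BC = 0.575683 × 0.42871 = 0.2468 kN.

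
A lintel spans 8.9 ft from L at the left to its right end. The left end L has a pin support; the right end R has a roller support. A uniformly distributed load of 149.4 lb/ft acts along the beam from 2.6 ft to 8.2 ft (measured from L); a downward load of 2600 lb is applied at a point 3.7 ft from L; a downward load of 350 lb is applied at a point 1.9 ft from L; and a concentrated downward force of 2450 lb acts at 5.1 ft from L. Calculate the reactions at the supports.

L_x = 0, L_y = 3169 lb, R_y = 3067 lb

Resultant of the distributed load: 149.4 × 5.6 = 836.64 lb at 5.4 ft from L.
Taking moments about L: R_y·8.9 − (149.4·5.6)·5.4 − 2600·3.7 − 350·1.9 − 2450·5.1 = 0 → R_y = 27297.856/8.9 = 3067.17 ≈ 3067 lb.
ΣF_y = 0: L_y + 3067.17 − 149.4·5.6 − 2600 − 350 − 2450 = 0 → L_y = 3169 lb.
ΣF_x = 0: no horizontal applied forces, so L_x = 0.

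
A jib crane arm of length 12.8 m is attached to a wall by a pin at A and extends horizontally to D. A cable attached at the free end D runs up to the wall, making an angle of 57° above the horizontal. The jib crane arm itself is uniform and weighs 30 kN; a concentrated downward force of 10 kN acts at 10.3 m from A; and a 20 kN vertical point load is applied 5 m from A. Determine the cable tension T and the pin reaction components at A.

ΣM about A: T·sin57°·12.8 − 30·6.4 − 10·10.3 − 20·5 = 0 → T = 395/(12.8·0.838671) = 36.7956 ≈ 36.80 kN.
ΣF_x = 0: A_x − T·cos57° = 0 → A_x = 36.7956 × 0.544639 = 20.04 kN.
ΣF_y = 0: A_y + T·sin57° − 30 − 10 − 20 = 0 → A_y = 60 − 36.7956 × 0.838671 = 29.14 kN.

T = 36.80 kN, A_x = 20.04 kN, A_y = 29.14 kN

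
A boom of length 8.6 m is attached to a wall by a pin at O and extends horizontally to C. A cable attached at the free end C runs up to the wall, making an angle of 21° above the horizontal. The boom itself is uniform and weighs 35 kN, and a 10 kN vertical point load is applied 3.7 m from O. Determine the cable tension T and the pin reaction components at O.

T = 60.84 kN, O_x = 56.80 kN, O_y = 23.20 kN

ΣM about O: T·sin21°·8.6 − 35·4.3 − 10·3.7 = 0 → T = 187.5/(8.6·0.358368) = 60.8378 ≈ 60.84 kN.
ΣF_x = 0: O_x − T·cos21° = 0 → O_x = 60.8378 × 0.93358 = 56.80 kN.
ΣF_y = 0: O_y + T·sin21° − 35 − 10 = 0 → O_y = 45 − 60.8378 × 0.358368 = 23.20 kN.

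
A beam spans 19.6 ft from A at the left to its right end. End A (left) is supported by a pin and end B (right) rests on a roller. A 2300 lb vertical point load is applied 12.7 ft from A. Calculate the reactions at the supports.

A_x = 0, A_y = 809.7 lb, B_y = 1490 lb

Taking moments about A: B_y·19.6 − 2300·12.7 = 0 → B_y = 29210/19.6 = 1490.31 ≈ 1490 lb.
ΣF_y = 0: A_y + 1490.31 − 2300 = 0 → A_y = 809.7 lb.
ΣF_x = 0: no horizontal applied forces, so A_x = 0.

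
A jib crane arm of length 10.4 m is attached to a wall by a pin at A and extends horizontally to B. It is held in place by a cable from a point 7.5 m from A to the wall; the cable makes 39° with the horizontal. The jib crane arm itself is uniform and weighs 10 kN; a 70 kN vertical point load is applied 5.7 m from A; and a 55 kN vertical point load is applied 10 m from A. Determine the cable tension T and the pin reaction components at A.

T = 212.1 kN, A_x = 164.8 kN, A_y = 1.533 kN

ΣM about A: T·sin39°·7.5 − 10·5.2 − 70·5.7 − 55·10 = 0 → T = 1001/(7.5·0.62932) = 212.081 ≈ 212.1 kN.
ΣF_x = 0: A_x − T·cos39° = 0 → A_x = 212.081 × 0.777146 = 164.8 kN.
ΣF_y = 0: A_y + T·sin39° − 10 − 70 − 55 = 0 → A_y = 135 − 212.081 × 0.62932 = 1.533 kN.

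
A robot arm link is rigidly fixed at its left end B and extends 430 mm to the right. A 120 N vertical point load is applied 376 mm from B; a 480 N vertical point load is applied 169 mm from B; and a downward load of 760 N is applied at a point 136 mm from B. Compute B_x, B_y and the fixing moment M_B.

ΣF_x = 0: B_x = 0.
ΣF_y = 0: B_y − 120 − 480 − 760 = 0 → B_y = 1360 N.
ΣM about B: M_B − 120·376 − 480·169 − 760·136 = 0 → M_B = 229600 N·mm.

B_x = 0, B_y = 1360 N, M_B = 229600 N·mm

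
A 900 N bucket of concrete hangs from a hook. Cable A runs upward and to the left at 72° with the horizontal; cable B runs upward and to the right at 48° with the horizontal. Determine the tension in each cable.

ΣF_x = 0: −T_A·cos72° + T_B·cos48° = 0 → T_B = 0.461819·T_A.
ΣF_y = 0: T_A·sin72° + T_B·sin48° = 900.
Substitute: T_A·(0.951057 + 0.461819·0.743145) = 900 → T_A = 695.38 ≈ 695.4 N.
Then T_B = 0.461819 × 695.38 = 321.1 N.

T_A = 695.4 N, T_B = 321.1 N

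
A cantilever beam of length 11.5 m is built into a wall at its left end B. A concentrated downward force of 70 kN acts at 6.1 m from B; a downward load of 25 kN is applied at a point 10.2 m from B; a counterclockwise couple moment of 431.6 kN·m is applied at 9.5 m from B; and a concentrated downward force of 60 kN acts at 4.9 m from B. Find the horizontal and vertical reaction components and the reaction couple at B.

B_x = 0, B_y = 155.0 kN, M_B = 544.4 kN·m

ΣF_x = 0: B_x = 0.
ΣF_y = 0: B_y − 70 − 25 − 60 = 0 → B_y = 155.0 kN.
ΣM about B: M_B − 70·6.1 − 25·10.2 + 431.6 − 60·4.9 = 0 → M_B = 544.4 kN·m.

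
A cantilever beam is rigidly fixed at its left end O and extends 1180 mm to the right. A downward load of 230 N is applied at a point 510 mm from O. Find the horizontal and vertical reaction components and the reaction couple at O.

O_x = 0, O_y = 230.0 N, M_O = 117300 N·mm

ΣF_x = 0: O_x = 0.
ΣF_y = 0: O_y − 230 = 0 → O_y = 230.0 N.
ΣM about O: M_O − 230·510 = 0 → M_O = 117300 N·mm.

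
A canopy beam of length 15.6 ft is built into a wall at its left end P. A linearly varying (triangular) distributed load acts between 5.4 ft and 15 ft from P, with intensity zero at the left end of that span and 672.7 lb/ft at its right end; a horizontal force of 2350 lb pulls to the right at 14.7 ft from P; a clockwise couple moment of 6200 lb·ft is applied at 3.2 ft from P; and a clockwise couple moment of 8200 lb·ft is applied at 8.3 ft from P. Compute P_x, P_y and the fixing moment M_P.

Resultant of the triangular load: ½ × 672.7 × 9.6 = 3228.96 lb, acting at 11.8 ft from P (one-third of the span from the peak).
ΣF_x = 0: P_x + 2350 = 0 → P_x = -2350 lb.
ΣF_y = 0: P_y − ½·672.7·9.6 = 0 → P_y = 3229 lb.
ΣM about P: M_P − (½·672.7·9.6)·11.8 − 6200 − 8200 = 0 → M_P = 52500 lb·ft.

P_x = -2350 lb, P_y = 3229 lb, M_P = 52500 lb·ft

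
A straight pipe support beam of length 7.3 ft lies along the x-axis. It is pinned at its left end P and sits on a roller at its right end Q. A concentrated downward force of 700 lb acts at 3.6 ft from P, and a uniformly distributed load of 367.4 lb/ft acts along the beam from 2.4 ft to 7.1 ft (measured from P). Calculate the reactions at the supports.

P_x = 0, P_y = 958.0 lb, Q_y = 1469 lb

Resultant of the distributed load: 367.4 × 4.7 = 1726.78 lb at 4.75 ft from P.
Moments about P: Q_y·7.3 − 700·3.6 − (367.4·4.7)·4.75 = 0 → Q_y = 10722.205/7.3 = 1468.8 ≈ 1469 lb.
ΣF_y = 0: P_y + 1468.8 − 700 − 367.4·4.7 = 0 → P_y = 958.0 lb.
ΣF_x = 0: no horizontal applied forces, so P_x = 0.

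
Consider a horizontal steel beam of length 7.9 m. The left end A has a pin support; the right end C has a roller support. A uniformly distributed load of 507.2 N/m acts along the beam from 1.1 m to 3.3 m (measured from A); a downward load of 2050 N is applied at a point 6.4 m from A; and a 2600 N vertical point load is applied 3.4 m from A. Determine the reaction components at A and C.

Resultant of the distributed load: 507.2 × 2.2 = 1115.84 N at 2.2 m from A.
Moments about A: C_y·7.9 − (507.2·2.2)·2.2 − 2050·6.4 − 2600·3.4 = 0 → C_y = 24414.848/7.9 = 3090.49 ≈ 3090 N.
ΣF_y = 0: A_y + 3090.49 − 507.2·2.2 − 2050 − 2600 = 0 → A_y = 2675 N.
ΣF_x = 0: no horizontal applied forces, so A_x = 0.

A_x = 0, A_y = 2675 N, C_y = 3090 N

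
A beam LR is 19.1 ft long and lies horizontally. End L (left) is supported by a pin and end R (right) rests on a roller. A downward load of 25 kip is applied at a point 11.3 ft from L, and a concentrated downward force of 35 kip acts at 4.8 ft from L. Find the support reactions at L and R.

Taking moments about L: R_y·19.1 − 25·11.3 − 35·4.8 = 0 → R_y = 450.5/19.1 = 23.5864 ≈ 23.59 kip.
ΣF_y = 0: L_y + 23.5864 − 25 − 35 = 0 → L_y = 36.41 kip.
ΣF_x = 0: no horizontal applied forces, so L_x = 0.

L_x = 0, L_y = 36.41 kip, R_y = 23.59 kip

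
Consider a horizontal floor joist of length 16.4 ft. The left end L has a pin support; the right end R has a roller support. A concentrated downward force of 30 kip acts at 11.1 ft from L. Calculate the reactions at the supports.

Moments about L: R_y·16.4 − 30·11.1 = 0 → R_y = 333/16.4 = 20.3049 ≈ 20.30 kip.
ΣF_y = 0: L_y + 20.3049 − 30 = 0 → L_y = 9.695 kip.
ΣF_x = 0: no horizontal applied forces, so L_x = 0.

L_x = 0, L_y = 9.695 kip, R_y = 20.30 kip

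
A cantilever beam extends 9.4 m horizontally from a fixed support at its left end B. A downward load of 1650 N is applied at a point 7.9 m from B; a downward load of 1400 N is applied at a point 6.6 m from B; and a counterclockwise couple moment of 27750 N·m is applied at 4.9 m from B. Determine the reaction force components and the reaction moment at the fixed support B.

B_x = 0, B_y = 3050 N, M_B = -5475 N·m

ΣF_x = 0: B_x = 0.
ΣF_y = 0: B_y − 1650 − 1400 = 0 → B_y = 3050 N.
ΣM about B: M_B − 1650·7.9 − 1400·6.6 + 27750 = 0 → M_B = -5475 N·m.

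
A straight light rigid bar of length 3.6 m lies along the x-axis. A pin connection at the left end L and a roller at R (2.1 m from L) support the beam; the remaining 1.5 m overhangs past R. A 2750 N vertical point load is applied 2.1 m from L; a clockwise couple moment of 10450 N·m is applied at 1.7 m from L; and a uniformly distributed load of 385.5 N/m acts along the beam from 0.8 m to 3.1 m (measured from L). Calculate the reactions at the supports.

L_x = 0, L_y = -4913 N, R_y = 8550 N

Resultant of the distributed load: 385.5 × 2.3 = 886.65 N at 1.95 m from L.
Moments about L: R_y·2.1 − 2750·2.1 − 10450 − (385.5·2.3)·1.95 = 0 → R_y = 17953.9675/2.1 = 8549.51 ≈ 8550 N.
ΣF_y = 0: L_y + 8549.51 − 2750 − 385.5·2.3 = 0 → L_y = -4913 N.
ΣF_x = 0: no horizontal applied forces, so L_x = 0.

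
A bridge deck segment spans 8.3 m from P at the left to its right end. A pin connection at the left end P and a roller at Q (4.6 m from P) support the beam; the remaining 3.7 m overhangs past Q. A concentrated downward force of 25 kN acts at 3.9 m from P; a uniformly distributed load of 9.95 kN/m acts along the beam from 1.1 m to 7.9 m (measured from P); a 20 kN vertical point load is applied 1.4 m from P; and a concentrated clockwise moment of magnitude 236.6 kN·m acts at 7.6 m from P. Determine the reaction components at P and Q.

Resultant of the distributed load: 9.95 × 6.8 = 67.66 kN at 4.5 m from P.
ΣM about P: Q_y·4.6 − 25·3.9 − (9.95·6.8)·4.5 − 20·1.4 − 236.6 = 0 → Q_y = 666.57/4.6 = 144.907 ≈ 144.9 kN.
ΣF_y = 0: P_y + 144.907 − 25 − 9.95·6.8 − 20 = 0 → P_y = -32.25 kN.
ΣF_x = 0: no horizontal applied forces, so P_x = 0.

P_x = 0, P_y = -32.25 kN, Q_y = 144.9 kN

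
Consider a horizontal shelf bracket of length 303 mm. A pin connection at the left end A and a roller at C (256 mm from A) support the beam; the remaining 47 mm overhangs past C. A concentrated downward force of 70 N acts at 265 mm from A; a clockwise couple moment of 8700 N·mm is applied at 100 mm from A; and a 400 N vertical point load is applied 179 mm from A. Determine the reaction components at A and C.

Taking moments about A: C_y·256 − 70·265 − 8700 − 400·179 = 0 → C_y = 98850/256 = 386.133 ≈ 386.1 N.
ΣF_y = 0: A_y + 386.133 − 70 − 400 = 0 → A_y = 83.87 N.
ΣF_x = 0: no horizontal applied forces, so A_x = 0.

A_x = 0, A_y = 83.87 N, C_y = 386.1 N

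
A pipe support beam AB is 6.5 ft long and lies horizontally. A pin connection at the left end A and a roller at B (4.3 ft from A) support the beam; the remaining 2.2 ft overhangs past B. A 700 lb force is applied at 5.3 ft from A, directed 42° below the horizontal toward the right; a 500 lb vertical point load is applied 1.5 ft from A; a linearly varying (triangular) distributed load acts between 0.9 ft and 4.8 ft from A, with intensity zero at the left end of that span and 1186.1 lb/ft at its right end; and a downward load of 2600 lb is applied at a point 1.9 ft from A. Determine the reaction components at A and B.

A_x = -520.2 lb, A_y = 2098 lb, B_y = 3783 lb

Resultant of the triangular load: ½ × 1186.1 × 3.9 = 2312.895 lb, acting at 3.5 ft from A (one-third of the span from the peak).
ΣM about A: B_y·4.3 − 700·sin42°·5.3 − 500·1.5 − (½·1186.1·3.9)·3.5 − 2600·1.9 = 0 → B_y = 16267.6/4.3 = 3783.16 ≈ 3783 lb.
ΣF_y = 0: A_y + 3783.16 − 700·sin42° − 500 − ½·1186.1·3.9 − 2600 = 0 → A_y = 2098 lb.
ΣF_x = 0: A_x + 700·cos42° = 0 → A_x = -520.2 lb.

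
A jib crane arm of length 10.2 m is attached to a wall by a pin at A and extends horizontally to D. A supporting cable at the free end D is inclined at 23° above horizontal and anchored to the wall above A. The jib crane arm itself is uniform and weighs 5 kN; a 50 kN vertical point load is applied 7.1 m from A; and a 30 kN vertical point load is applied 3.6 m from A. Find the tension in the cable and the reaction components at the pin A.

ΣM about A: T·sin23°·10.2 − 5·5.1 − 50·7.1 − 30·3.6 = 0 → T = 488.5/(10.2·0.390731) = 122.571 ≈ 122.6 kN.
ΣF_x = 0: A_x − T·cos23° = 0 → A_x = 122.571 × 0.920505 = 112.8 kN.
ΣF_y = 0: A_y + T·sin23° − 5 − 50 − 30 = 0 → A_y = 85 − 122.571 × 0.390731 = 37.11 kN.

T = 122.6 kN, A_x = 112.8 kN, A_y = 37.11 kN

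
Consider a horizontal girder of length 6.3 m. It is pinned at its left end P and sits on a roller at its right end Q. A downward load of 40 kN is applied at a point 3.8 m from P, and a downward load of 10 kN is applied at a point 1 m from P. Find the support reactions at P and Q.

P_x = 0, P_y = 24.29 kN, Q_y = 25.71 kN

Taking moments about P: Q_y·6.3 − 40·3.8 − 10·1 = 0 → Q_y = 162/6.3 = 25.7143 ≈ 25.71 kN.
ΣF_y = 0: P_y + 25.7143 − 40 − 10 = 0 → P_y = 24.29 kN.
ΣF_x = 0: no horizontal applied forces, so P_x = 0.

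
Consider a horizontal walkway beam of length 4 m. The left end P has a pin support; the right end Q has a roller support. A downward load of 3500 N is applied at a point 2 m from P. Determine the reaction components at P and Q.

P_x = 0, P_y = 1750 N, Q_y = 1750 N

Taking moments about P: Q_y·4 − 3500·2 = 0 → Q_y = 7000/4 = 1750 N.
ΣF_y = 0: P_y + 1750 − 3500 = 0 → P_y = 1750 N.
ΣF_x = 0: no horizontal applied forces, so P_x = 0.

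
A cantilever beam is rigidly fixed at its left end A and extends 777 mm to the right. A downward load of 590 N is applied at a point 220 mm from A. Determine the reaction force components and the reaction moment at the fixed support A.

A_x = 0, A_y = 590.0 N, M_A = 129800 N·mm

ΣF_x = 0: A_x = 0.
ΣF_y = 0: A_y − 590 = 0 → A_y = 590.0 N.
ΣM about A: M_A − 590·220 = 0 → M_A = 129800 N·mm.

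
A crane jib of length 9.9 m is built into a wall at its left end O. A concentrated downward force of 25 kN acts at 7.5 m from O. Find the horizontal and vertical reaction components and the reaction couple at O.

ΣF_x = 0: O_x = 0.
ΣF_y = 0: O_y − 25 = 0 → O_y = 25.00 kN.
ΣM about O: M_O − 25·7.5 = 0 → M_O = 187.5 kN·m.

O_x = 0, O_y = 25.00 kN, M_O = 187.5 kN·m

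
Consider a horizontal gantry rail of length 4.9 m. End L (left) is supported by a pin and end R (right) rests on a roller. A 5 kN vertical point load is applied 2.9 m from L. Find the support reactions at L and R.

ΣM about L: R_y·4.9 − 5·2.9 = 0 → R_y = 14.5/4.9 = 2.95918 ≈ 2.959 kN.
ΣF_y = 0: L_y + 2.95918 − 5 = 0 → L_y = 2.041 kN.
ΣF_x = 0: no horizontal applied forces, so L_x = 0.

L_x = 0, L_y = 2.041 kN, R_y = 2.959 kN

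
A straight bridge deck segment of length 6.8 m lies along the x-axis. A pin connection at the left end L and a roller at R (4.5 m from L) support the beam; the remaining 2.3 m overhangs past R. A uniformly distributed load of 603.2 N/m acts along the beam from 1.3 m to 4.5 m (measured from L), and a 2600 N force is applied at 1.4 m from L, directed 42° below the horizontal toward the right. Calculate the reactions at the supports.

L_x = -1932 N, L_y = 1885 N, R_y = 1785 N

Resultant of the distributed load: 603.2 × 3.2 = 1930.24 N at 2.9 m from L.
ΣM about L: R_y·4.5 − (603.2·3.2)·2.9 − 2600·sin42°·1.4 = 0 → R_y = 8033.33/4.5 = 1785.18 ≈ 1785 N.
ΣF_y = 0: L_y + 1785.18 − 603.2·3.2 − 2600·sin42° = 0 → L_y = 1885 N.
ΣF_x = 0: L_x + 2600·cos42° = 0 → L_x = -1932 N.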